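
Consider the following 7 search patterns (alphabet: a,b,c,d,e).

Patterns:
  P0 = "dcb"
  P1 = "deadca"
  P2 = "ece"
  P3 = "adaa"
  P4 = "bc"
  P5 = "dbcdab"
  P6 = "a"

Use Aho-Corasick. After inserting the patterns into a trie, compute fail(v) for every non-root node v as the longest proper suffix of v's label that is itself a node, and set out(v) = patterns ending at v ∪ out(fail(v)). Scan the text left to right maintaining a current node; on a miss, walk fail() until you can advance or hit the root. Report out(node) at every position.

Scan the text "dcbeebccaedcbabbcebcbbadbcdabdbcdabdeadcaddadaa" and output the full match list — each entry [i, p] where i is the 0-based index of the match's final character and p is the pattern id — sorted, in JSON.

Build automaton:
Trie (insert patterns):
  0='ε' goto a→12 b→16 d→1 e→9
  1='d' goto b→18 c→2 e→4
  2='dc' goto b→3
  3='dcb' goto ·  [P0 ends]
  4='de' goto a→5
  5='dea' goto d→6
  6='dead' goto c→7
  7='deadc' goto a→8
  8='deadca' goto ·  [P1 ends]
  9='e' goto c→10
  10='ec' goto e→11
  11='ece' goto ·  [P2 ends]
  12='a' goto d→13  [P6 ends]
  13='ad' goto a→14
  14='ada' goto a→15
  15='adaa' goto ·  [P3 ends]
  16='b' goto c→17
  17='bc' goto ·  [P4 ends]
  18='db' goto c→19
  19='dbc' goto d→20
  20='dbcd' goto a→21
  21='dbcda' goto b→22
  22='dbcdab' goto ·  [P5 ends]

Failure links (BFS by depth):
  n1('d'): parent n0 fail=0; on 'd' 0 → fail=0;  out ∅∪∅=∅
  n9('e'): parent n0 fail=0; on 'e' 0 → fail=0;  out ∅∪∅=∅
  n12('a'): parent n0 fail=0; on 'a' 0 → fail=0;  out {6}∪∅={6}
  n16('b'): parent n0 fail=0; on 'b' 0 → fail=0;  out ∅∪∅=∅
  n2('dc'): parent n1 fail=0; on 'c' 0 → fail=0;  out ∅∪∅=∅
  n4('de'): parent n1 fail=0; on 'e' 0 → fail=9;  out ∅∪∅=∅
  n10('ec'): parent n9 fail=0; on 'c' 0 → fail=0;  out ∅∪∅=∅
  n13('ad'): parent n12 fail=0; on 'd' 0 → fail=1;  out ∅∪∅=∅
  n17('bc'): parent n16 fail=0; on 'c' 0 → fail=0;  out {4}∪∅={4}
  n18('db'): parent n1 fail=0; on 'b' 0 → fail=16;  out ∅∪∅=∅
  n3('dcb'): parent n2 fail=0; on 'b' 0 → fail=16;  out {0}∪∅={0}
  n5('dea'): parent n4 fail=9; on 'a' 9→0 → fail=12;  out ∅∪{6}={6}
  n11('ece'): parent n10 fail=0; on 'e' 0 → fail=9;  out {2}∪∅={2}
  n14('ada'): parent n13 fail=1; on 'a' 1→0 → fail=12;  out ∅∪{6}={6}
  n19('dbc'): parent n18 fail=16; on 'c' 16 → fail=17;  out ∅∪{4}={4}
  n6('dead'): parent n5 fail=12; on 'd' 12 → fail=13;  out ∅∪∅=∅
  n15('adaa'): parent n14 fail=12; on 'a' 12→0 → fail=12;  out {3}∪{6}={3,6}
  n20('dbcd'): parent n19 fail=17; on 'd' 17→0 → fail=1;  out ∅∪∅=∅
  n7('deadc'): parent n6 fail=13; on 'c' 13→1 → fail=2;  out ∅∪∅=∅
  n21('dbcda'): parent n20 fail=1; on 'a' 1→0 → fail=12;  out ∅∪{6}={6}
  n8('deadca'): parent n7 fail=2; on 'a' 2→0 → fail=12;  out {1}∪{6}={1,6}
  n22('dbcdab'): parent n21 fail=12; on 'b' 12→0 → fail=16;  out {5}∪∅={5}

Text stream:
[0] read 'd'  n0⇒n1
[1] read 'c'  n1⇒n2
[2] read 'b'  n2⇒n3  ** P0@[0:2]
[3] read 'e'  n3⇒n9 ·f
[4] read 'e'  n9⇒n9 ·f
[5] read 'b'  n9⇒n16 ·f
[6] read 'c'  n16⇒n17  ** P4@[5:6]
[7] read 'c'  n17⇒n0 ·f
[8] read 'a'  n0⇒n12  ** P6@[8:8]
[9] read 'e'  n12⇒n9 ·f
[10] read 'd'  n9⇒n1 ·f
[11] read 'c'  n1⇒n2
[12] read 'b'  n2⇒n3  ** P0@[10:12]
[13] read 'a'  n3⇒n12 ·f  ** P6@[13:13]
[14] read 'b'  n12⇒n16 ·f
[15] read 'b'  n16⇒n16 ·f
[16] read 'c'  n16⇒n17  ** P4@[15:16]
[17] read 'e'  n17⇒n9 ·f
[18] read 'b'  n9⇒n16 ·f
[19] read 'c'  n16⇒n17  ** P4@[18:19]
[20] read 'b'  n17⇒n16 ·f
[21] read 'b'  n16⇒n16 ·f
[22] read 'a'  n16⇒n12 ·f  ** P6@[22:22]
[23] read 'd'  n12⇒n13
[24] read 'b'  n13⇒n18 ·f
[25] read 'c'  n18⇒n19  ** P4@[24:25]
[26] read 'd'  n19⇒n20
[27] read 'a'  n20⇒n21  ** P6@[27:27]
[28] read 'b'  n21⇒n22  ** P5@[23:28]
[29] read 'd'  n22⇒n1 ·f
[30] read 'b'  n1⇒n18
[31] read 'c'  n18⇒n19  ** P4@[30:31]
[32] read 'd'  n19⇒n20
[33] read 'a'  n20⇒n21  ** P6@[33:33]
[34] read 'b'  n21⇒n22  ** P5@[29:34]
[35] read 'd'  n22⇒n1 ·f
[36] read 'e'  n1⇒n4
[37] read 'a'  n4⇒n5  ** P6@[37:37]
[38] read 'd'  n5⇒n6
[39] read 'c'  n6⇒n7
[40] read 'a'  n7⇒n8  ** P1@[35:40],P6@[40:40]
[41] read 'd'  n8⇒n13 ·f
[42] read 'd'  n13⇒n1 ·f
[43] read 'a'  n1⇒n12 ·f  ** P6@[43:43]
[44] read 'd'  n12⇒n13
[45] read 'a'  n13⇒n14  ** P6@[45:45]
[46] read 'a'  n14⇒n15  ** P3@[43:46],P6@[46:46]

All matches (sorted): [[2,0],[6,4],[8,6],[12,0],[13,6],[16,4],[19,4],[22,6],[25,4],[27,6],[28,5],[31,4],[33,6],[34,5],[37,6],[40,1],[40,6],[43,6],[45,6],[46,3],[46,6]]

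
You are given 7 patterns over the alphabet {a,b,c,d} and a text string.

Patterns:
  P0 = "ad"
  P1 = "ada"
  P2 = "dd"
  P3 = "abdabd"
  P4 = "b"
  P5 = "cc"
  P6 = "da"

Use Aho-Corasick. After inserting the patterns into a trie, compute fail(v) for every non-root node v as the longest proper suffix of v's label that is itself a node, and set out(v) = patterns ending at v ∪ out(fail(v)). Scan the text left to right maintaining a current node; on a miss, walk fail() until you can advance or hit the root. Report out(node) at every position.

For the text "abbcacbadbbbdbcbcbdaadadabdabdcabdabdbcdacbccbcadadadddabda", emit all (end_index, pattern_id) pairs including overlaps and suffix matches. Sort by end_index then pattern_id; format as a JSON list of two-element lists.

Construct AC machine:
Trie (insert patterns):
  n0 'ε': a→1 b→11 c→12 d→4
  n1 'a': b→6 d→2
  n2 'ad': a→3  [P0 ends]
  n3 'ada': ·  [P1 ends]
  n4 'd': a→14 d→5
  n5 'dd': ·  [P2 ends]
  n6 'ab': d→7
  n7 'abd': a→8
  n8 'abda': b→9
  n9 'abdab': d→10
  n10 'abdabd': ·  [P3 ends]
  n11 'b': ·  [P4 ends]
  n12 'c': c→13
  n13 'cc': ·  [P5 ends]
  n14 'da': ·  [P6 ends]

BFS fail/out derivation:
  fail(1) 'a': from fail(0)=0 chase 'a': 0 ⇒ 0;  out=∅∪out(0)=∅
  fail(4) 'd': from fail(0)=0 chase 'd': 0 ⇒ 0;  out=∅∪out(0)=∅
  fail(11) 'b': from fail(0)=0 chase 'b': 0 ⇒ 0;  out={4}∪out(0)={4}
  fail(12) 'c': from fail(0)=0 chase 'c': 0 ⇒ 0;  out=∅∪out(0)=∅
  fail(2) 'ad': from fail(1)=0 chase 'd': 0 ⇒ 4;  out={0}∪out(4)={0}
  fail(5) 'dd': from fail(4)=0 chase 'd': 0 ⇒ 4;  out={2}∪out(4)={2}
  fail(6) 'ab': from fail(1)=0 chase 'b': 0 ⇒ 11;  out=∅∪out(11)={4}
  fail(13) 'cc': from fail(12)=0 chase 'c': 0 ⇒ 12;  out={5}∪out(12)={5}
  fail(14) 'da': from fail(4)=0 chase 'a': 0 ⇒ 1;  out={6}∪out(1)={6}
  fail(3) 'ada': from fail(2)=4 chase 'a': 4 ⇒ 14;  out={1}∪out(14)={1,6}
  fail(7) 'abd': from fail(6)=11 chase 'd': 11→0 ⇒ 4;  out=∅∪out(4)=∅
  fail(8) 'abda': from fail(7)=4 chase 'a': 4 ⇒ 14;  out=∅∪out(14)={6}
  fail(9) 'abdab': from fail(8)=14 chase 'b': 14→1 ⇒ 6;  out=∅∪out(6)={4}
  fail(10) 'abdabd': from fail(9)=6 chase 'd': 6 ⇒ 7;  out={3}∪out(7)={3}

Scan:
i=0 'a': node 0→1
i=1 'b': node 1→6  emit P4@[1:1]
i=2 'b': node 6→11 (via fail)  emit P4@[2:2]
i=3 'c': node 11→12 (via fail)
i=4 'a': node 12→1 (via fail)
i=5 'c': node 1→12 (via fail)
i=6 'b': node 12→11 (via fail)  emit P4@[6:6]
i=7 'a': node 11→1 (via fail)
i=8 'd': node 1→2  emit P0@[7:8]
i=9 'b': node 2→11 (via fail)  emit P4@[9:9]
i=10 'b': node 11→11 (via fail)  emit P4@[10:10]
i=11 'b': node 11→11 (via fail)  emit P4@[11:11]
i=12 'd': node 11→4 (via fail)
i=13 'b': node 4→11 (via fail)  emit P4@[13:13]
i=14 'c': node 11→12 (via fail)
i=15 'b': node 12→11 (via fail)  emit P4@[15:15]
i=16 'c': node 11→12 (via fail)
i=17 'b': node 12→11 (via fail)  emit P4@[17:17]
i=18 'd': node 11→4 (via fail)
i=19 'a': node 4→14  emit P6@[18:19]
i=20 'a': node 14→1 (via fail)
i=21 'd': node 1→2  emit P0@[20:21]
i=22 'a': node 2→3  emit P1@[20:22],P6@[21:22]
i=23 'd': node 3→2 (via fail)  emit P0@[22:23]
i=24 'a': node 2→3  emit P1@[22:24],P6@[23:24]
i=25 'b': node 3→6 (via fail)  emit P4@[25:25]
i=26 'd': node 6→7
i=27 'a': node 7→8  emit P6@[26:27]
i=28 'b': node 8→9  emit P4@[28:28]
i=29 'd': node 9→10  emit P3@[24:29]
i=30 'c': node 10→12 (via fail)
i=31 'a': node 12→1 (via fail)
i=32 'b': node 1→6  emit P4@[32:32]
i=33 'd': node 6→7
i=34 'a': node 7→8  emit P6@[33:34]
i=35 'b': node 8→9  emit P4@[35:35]
i=36 'd': node 9→10  emit P3@[31:36]
i=37 'b': node 10→11 (via fail)  emit P4@[37:37]
i=38 'c': node 11→12 (via fail)
i=39 'd': node 12→4 (via fail)
i=40 'a': node 4→14  emit P6@[39:40]
i=41 'c': node 14→12 (via fail)
i=42 'b': node 12→11 (via fail)  emit P4@[42:42]
i=43 'c': node 11→12 (via fail)
i=44 'c': node 12→13  emit P5@[43:44]
i=45 'b': node 13→11 (via fail)  emit P4@[45:45]
i=46 'c': node 11→12 (via fail)
i=47 'a': node 12→1 (via fail)
i=48 'd': node 1→2  emit P0@[47:48]
i=49 'a': node 2→3  emit P1@[47:49],P6@[48:49]
i=50 'd': node 3→2 (via fail)  emit P0@[49:50]
i=51 'a': node 2→3  emit P1@[49:51],P6@[50:51]
i=52 'd': node 3→2 (via fail)  emit P0@[51:52]
i=53 'd': node 2→5 (via fail)  emit P2@[52:53]
i=54 'd': node 5→5 (via fail)  emit P2@[53:54]
i=55 'a': node 5→14 (via fail)  emit P6@[54:55]
i=56 'b': node 14→6 (via fail)  emit P4@[56:56]
i=57 'd': node 6→7
i=58 'a': node 7→8  emit P6@[57:58]

All matches (sorted): [[1,4],[2,4],[6,4],[8,0],[9,4],[10,4],[11,4],[13,4],[15,4],[17,4],[19,6],[21,0],[22,1],[22,6],[23,0],[24,1],[24,6],[25,4],[27,6],[28,4],[29,3],[32,4],[34,6],[35,4],[36,3],[37,4],[40,6],[42,4],[44,5],[45,4],[48,0],[49,1],[49,6],[50,0],[51,1],[51,6],[52,0],[53,2],[54,2],[55,6],[56,4],[58,6]]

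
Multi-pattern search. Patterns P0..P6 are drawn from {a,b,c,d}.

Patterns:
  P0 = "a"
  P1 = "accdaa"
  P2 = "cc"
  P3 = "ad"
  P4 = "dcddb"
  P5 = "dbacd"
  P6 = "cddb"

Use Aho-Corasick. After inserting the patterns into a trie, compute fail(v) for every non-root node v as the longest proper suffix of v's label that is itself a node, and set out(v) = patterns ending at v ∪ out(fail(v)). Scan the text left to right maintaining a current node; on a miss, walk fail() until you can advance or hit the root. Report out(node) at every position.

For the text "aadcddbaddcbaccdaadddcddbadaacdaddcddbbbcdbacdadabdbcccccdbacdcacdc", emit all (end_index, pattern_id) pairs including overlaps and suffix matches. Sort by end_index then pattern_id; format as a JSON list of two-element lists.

Construct AC machine:
Trie nodes:
  0='ε' goto a→1 c→7 d→10
  1='a' goto c→2 d→9  ←P0
  2='ac' goto c→3
  3='acc' goto d→4
  4='accd' goto a→5
  5='accda' goto a→6
  6='accdaa' goto ·  ←P1
  7='c' goto c→8 d→19
  8='cc' goto ·  ←P2
  9='ad' goto ·  ←P3
  10='d' goto b→15 c→11
  11='dc' goto d→12
  12='dcd' goto d→13
  13='dcdd' goto b→14
  14='dcddb' goto ·  ←P4
  15='db' goto a→16
  16='dba' goto c→17
  17='dbac' goto d→18
  18='dbacd' goto ·  ←P5
  19='cd' goto d→20
  20='cdd' goto b→21
  21='cddb' goto ·  ←P6

BFS fail/out derivation:
  n1('a'): parent n0 fail=0; on 'a' 0 → fail=0;  out {0}∪∅={0}
  n7('c'): parent n0 fail=0; on 'c' 0 → fail=0;  out ∅∪∅=∅
  n10('d'): parent n0 fail=0; on 'd' 0 → fail=0;  out ∅∪∅=∅
  n2('ac'): parent n1 fail=0; on 'c' 0 → fail=7;  out ∅∪∅=∅
  n8('cc'): parent n7 fail=0; on 'c' 0 → fail=7;  out {2}∪∅={2}
  n9('ad'): parent n1 fail=0; on 'd' 0 → fail=10;  out {3}∪∅={3}
  n11('dc'): parent n10 fail=0; on 'c' 0 → fail=7;  out ∅∪∅=∅
  n15('db'): parent n10 fail=0; on 'b' 0 → fail=0;  out ∅∪∅=∅
  n19('cd'): parent n7 fail=0; on 'd' 0 → fail=10;  out ∅∪∅=∅
  n3('acc'): parent n2 fail=7; on 'c' 7 → fail=8;  out ∅∪{2}={2}
  n12('dcd'): parent n11 fail=7; on 'd' 7 → fail=19;  out ∅∪∅=∅
  n16('dba'): parent n15 fail=0; on 'a' 0 → fail=1;  out ∅∪{0}={0}
  n20('cdd'): parent n19 fail=10; on 'd' 10→0 → fail=10;  out ∅∪∅=∅
  n4('accd'): parent n3 fail=8; on 'd' 8→7 → fail=19;  out ∅∪∅=∅
  n13('dcdd'): parent n12 fail=19; on 'd' 19 → fail=20;  out ∅∪∅=∅
  n17('dbac'): parent n16 fail=1; on 'c' 1 → fail=2;  out ∅∪∅=∅
  n21('cddb'): parent n20 fail=10; on 'b' 10 → fail=15;  out {6}∪∅={6}
  n5('accda'): parent n4 fail=19; on 'a' 19→10→0 → fail=1;  out ∅∪{0}={0}
  n14('dcddb'): parent n13 fail=20; on 'b' 20 → fail=21;  out {4}∪{6}={4,6}
  n18('dbacd'): parent n17 fail=2; on 'd' 2→7 → fail=19;  out {5}∪∅={5}
  n6('accdaa'): parent n5 fail=1; on 'a' 1→0 → fail=1;  out {1}∪{0}={0,1}

Run:
i=0 'a': node 0→1  emit P0@[0:0]
i=1 'a': node 1→1 (fail-walked)  emit P0@[1:1]
i=2 'd': node 1→9  emit P3@[1:2]
i=3 'c': node 9→11 (fail-walked)
i=4 'd': node 11→12
i=5 'd': node 12→13
i=6 'b': node 13→14  emit P4@[2:6],P6@[3:6]
i=7 'a': node 14→16 (fail-walked)  emit P0@[7:7]
i=8 'd': node 16→9 (fail-walked)  emit P3@[7:8]
i=9 'd': node 9→10 (fail-walked)
i=10 'c': node 10→11
i=11 'b': node 11→0 (fail-walked)
i=12 'a': node 0→1  emit P0@[12:12]
i=13 'c': node 1→2
i=14 'c': node 2→3  emit P2@[13:14]
i=15 'd': node 3→4
i=16 'a': node 4→5  emit P0@[16:16]
i=17 'a': node 5→6  emit P0@[17:17],P1@[12:17]
i=18 'd': node 6→9 (fail-walked)  emit P3@[17:18]
i=19 'd': node 9→10 (fail-walked)
i=20 'd': node 10→10 (fail-walked)
i=21 'c': node 10→11
i=22 'd': node 11→12
i=23 'd': node 12→13
i=24 'b': node 13→14  emit P4@[20:24],P6@[21:24]
i=25 'a': node 14→16 (fail-walked)  emit P0@[25:25]
i=26 'd': node 16→9 (fail-walked)  emit P3@[25:26]
i=27 'a': node 9→1 (fail-walked)  emit P0@[27:27]
i=28 'a': node 1→1 (fail-walked)  emit P0@[28:28]
i=29 'c': node 1→2
i=30 'd': node 2→19 (fail-walked)
i=31 'a': node 19→1 (fail-walked)  emit P0@[31:31]
i=32 'd': node 1→9  emit P3@[31:32]
i=33 'd': node 9→10 (fail-walked)
i=34 'c': node 10→11
i=35 'd': node 11→12
i=36 'd': node 12→13
i=37 'b': node 13→14  emit P4@[33:37],P6@[34:37]
i=38 'b': node 14→0 (fail-walked)
i=39 'b': node 0→0
i=40 'c': node 0→7
i=41 'd': node 7→19
i=42 'b': node 19→15 (fail-walked)
i=43 'a': node 15→16  emit P0@[43:43]
i=44 'c': node 16→17
i=45 'd': node 17→18  emit P5@[41:45]
i=46 'a': node 18→1 (fail-walked)  emit P0@[46:46]
i=47 'd': node 1→9  emit P3@[46:47]
i=48 'a': node 9→1 (fail-walked)  emit P0@[48:48]
i=49 'b': node 1→0 (fail-walked)
i=50 'd': node 0→10
i=51 'b': node 10→15
i=52 'c': node 15→7 (fail-walked)
i=53 'c': node 7→8  emit P2@[52:53]
i=54 'c': node 8→8 (fail-walked)  emit P2@[53:54]
i=55 'c': node 8→8 (fail-walked)  emit P2@[54:55]
i=56 'c': node 8→8 (fail-walked)  emit P2@[55:56]
i=57 'd': node 8→19 (fail-walked)
i=58 'b': node 19→15 (fail-walked)
i=59 'a': node 15→16  emit P0@[59:59]
i=60 'c': node 16→17
i=61 'd': node 17→18  emit P5@[57:61]
i=62 'c': node 18→11 (fail-walked)
i=63 'a': node 11→1 (fail-walked)  emit P0@[63:63]
i=64 'c': node 1→2
i=65 'd': node 2→19 (fail-walked)
i=66 'c': node 19→11 (fail-walked)

All matches (sorted): [[0,0],[1,0],[2,3],[6,4],[6,6],[7,0],[8,3],[12,0],[14,2],[16,0],[17,0],[17,1],[18,3],[24,4],[24,6],[25,0],[26,3],[27,0],[28,0],[31,0],[32,3],[37,4],[37,6],[43,0],[45,5],[46,0],[47,3],[48,0],[53,2],[54,2],[55,2],[56,2],[59,0],[61,5],[63,0]]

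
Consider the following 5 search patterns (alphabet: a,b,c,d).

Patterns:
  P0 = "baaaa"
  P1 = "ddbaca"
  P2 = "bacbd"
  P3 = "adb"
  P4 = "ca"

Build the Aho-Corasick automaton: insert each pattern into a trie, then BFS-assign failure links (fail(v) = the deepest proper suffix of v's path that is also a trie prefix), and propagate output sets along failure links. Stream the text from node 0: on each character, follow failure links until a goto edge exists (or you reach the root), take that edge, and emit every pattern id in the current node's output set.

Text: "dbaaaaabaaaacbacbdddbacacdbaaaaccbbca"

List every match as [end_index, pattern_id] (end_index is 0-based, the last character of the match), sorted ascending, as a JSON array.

Build automaton:
Trie nodes:
  0='ε' goto a→15 b→1 c→18 d→6
  1='b' goto a→2
  2='ba' goto a→3 c→12
  3='baa' goto a→4
  4='baaa' goto a→5
  5='baaaa' goto ·  ←P0
  6='d' goto d→7
  7='dd' goto b→8
  8='ddb' goto a→9
  9='ddba' goto c→10
  10='ddbac' goto a→11
  11='ddbaca' goto ·  ←P1
  12='bac' goto b→13
  13='bacb' goto d→14
  14='bacbd' goto ·  ←P2
  15='a' goto d→16
  16='ad' goto b→17
  17='adb' goto ·  ←P3
  18='c' goto a→19
  19='ca' goto ·  ←P4

Failure links (BFS by depth):
  fail(1) 'b': from fail(0)=0 chase 'b': 0 ⇒ 0;  out=∅∪out(0)=∅
  fail(6) 'd': from fail(0)=0 chase 'd': 0 ⇒ 0;  out=∅∪out(0)=∅
  fail(15) 'a': from fail(0)=0 chase 'a': 0 ⇒ 0;  out=∅∪out(0)=∅
  fail(18) 'c': from fail(0)=0 chase 'c': 0 ⇒ 0;  out=∅∪out(0)=∅
  fail(2) 'ba': from fail(1)=0 chase 'a': 0 ⇒ 15;  out=∅∪out(15)=∅
  fail(7) 'dd': from fail(6)=0 chase 'd': 0 ⇒ 6;  out=∅∪out(6)=∅
  fail(16) 'ad': from fail(15)=0 chase 'd': 0 ⇒ 6;  out=∅∪out(6)=∅
  fail(19) 'ca': from fail(18)=0 chase 'a': 0 ⇒ 15;  out={4}∪out(15)={4}
  fail(3) 'baa': from fail(2)=15 chase 'a': 15→0 ⇒ 15;  out=∅∪out(15)=∅
  fail(8) 'ddb': from fail(7)=6 chase 'b': 6→0 ⇒ 1;  out=∅∪out(1)=∅
  fail(12) 'bac': from fail(2)=15 chase 'c': 15→0 ⇒ 18;  out=∅∪out(18)=∅
  fail(17) 'adb': from fail(16)=6 chase 'b': 6→0 ⇒ 1;  out={3}∪out(1)={3}
  fail(4) 'baaa': from fail(3)=15 chase 'a': 15→0 ⇒ 15;  out=∅∪out(15)=∅
  fail(9) 'ddba': from fail(8)=1 chase 'a': 1 ⇒ 2;  out=∅∪out(2)=∅
  fail(13) 'bacb': from fail(12)=18 chase 'b': 18→0 ⇒ 1;  out=∅∪out(1)=∅
  fail(5) 'baaaa': from fail(4)=15 chase 'a': 15→0 ⇒ 15;  out={0}∪out(15)={0}
  fail(10) 'ddbac': from fail(9)=2 chase 'c': 2 ⇒ 12;  out=∅∪out(12)=∅
  fail(14) 'bacbd': from fail(13)=1 chase 'd': 1→0 ⇒ 6;  out={2}∪out(6)={2}
  fail(11) 'ddbaca': from fail(10)=12 chase 'a': 12→18 ⇒ 19;  out={1}∪out(19)={1,4}

Scan:
[0] read 'd'  n0⇒n6
[1] read 'b'  n6⇒n1 (via fail)
[2] read 'a'  n1⇒n2
[3] read 'a'  n2⇒n3
[4] read 'a'  n3⇒n4
[5] read 'a'  n4⇒n5  emit P0@[1:5]
[6] read 'a'  n5⇒n15 (via fail)
[7] read 'b'  n15⇒n1 (via fail)
[8] read 'a'  n1⇒n2
[9] read 'a'  n2⇒n3
[10] read 'a'  n3⇒n4
[11] read 'a'  n4⇒n5  emit P0@[7:11]
[12] read 'c'  n5⇒n18 (via fail)
[13] read 'b'  n18⇒n1 (via fail)
[14] read 'a'  n1⇒n2
[15] read 'c'  n2⇒n12
[16] read 'b'  n12⇒n13
[17] read 'd'  n13⇒n14  emit P2@[13:17]
[18] read 'd'  n14⇒n7 (via fail)
[19] read 'd'  n7⇒n7 (via fail)
[20] read 'b'  n7⇒n8
[21] read 'a'  n8⇒n9
[22] read 'c'  n9⇒n10
[23] read 'a'  n10⇒n11  emit P1@[18:23],P4@[22:23]
[24] read 'c'  n11⇒n18 (via fail)
[25] read 'd'  n18⇒n6 (via fail)
[26] read 'b'  n6⇒n1 (via fail)
[27] read 'a'  n1⇒n2
[28] read 'a'  n2⇒n3
[29] read 'a'  n3⇒n4
[30] read 'a'  n4⇒n5  emit P0@[26:30]
[31] read 'c'  n5⇒n18 (via fail)
[32] read 'c'  n18⇒n18 (via fail)
[33] read 'b'  n18⇒n1 (via fail)
[34] read 'b'  n1⇒n1 (via fail)
[35] read 'c'  n1⇒n18 (via fail)
[36] read 'a'  n18⇒n19  emit P4@[35:36]

All matches (sorted): [[5,0],[11,0],[17,2],[23,1],[23,4],[30,0],[36,4]]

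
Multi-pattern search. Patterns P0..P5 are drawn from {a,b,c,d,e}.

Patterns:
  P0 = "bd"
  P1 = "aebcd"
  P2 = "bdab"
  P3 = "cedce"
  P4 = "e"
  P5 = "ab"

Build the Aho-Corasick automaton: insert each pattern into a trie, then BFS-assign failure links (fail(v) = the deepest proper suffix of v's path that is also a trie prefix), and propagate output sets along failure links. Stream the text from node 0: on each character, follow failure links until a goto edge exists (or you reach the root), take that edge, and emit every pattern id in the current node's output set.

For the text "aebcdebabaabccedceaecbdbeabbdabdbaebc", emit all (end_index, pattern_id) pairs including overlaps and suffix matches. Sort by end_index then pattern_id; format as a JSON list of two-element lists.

Build:
Trie (insert patterns):
  0='ε' goto a→3 b→1 c→10 e→15
  1='b' goto d→2
  2='bd' goto a→8  [P0 ends]
  3='a' goto b→16 e→4
  4='ae' goto b→5
  5='aeb' goto c→6
  6='aebc' goto d→7
  7='aebcd' goto ·  [P1 ends]
  8='bda' goto b→9
  9='bdab' goto ·  [P2 ends]
  10='c' goto e→11
  11='ce' goto d→12
  12='ced' goto c→13
  13='cedc' goto e→14
  14='cedce' goto ·  [P3 ends]
  15='e' goto ·  [P4 ends]
  16='ab' goto ·  [P5 ends]

BFS fail/out derivation:
  fail(1) 'b': from fail(0)=0 chase 'b': 0 ⇒ 0;  out=∅∪out(0)=∅
  fail(3) 'a': from fail(0)=0 chase 'a': 0 ⇒ 0;  out=∅∪out(0)=∅
  fail(10) 'c': from fail(0)=0 chase 'c': 0 ⇒ 0;  out=∅∪out(0)=∅
  fail(15) 'e': from fail(0)=0 chase 'e': 0 ⇒ 0;  out={4}∪out(0)={4}
  fail(2) 'bd': from fail(1)=0 chase 'd': 0 ⇒ 0;  out={0}∪out(0)={0}
  fail(4) 'ae': from fail(3)=0 chase 'e': 0 ⇒ 15;  out=∅∪out(15)={4}
  fail(11) 'ce': from fail(10)=0 chase 'e': 0 ⇒ 15;  out=∅∪out(15)={4}
  fail(16) 'ab': from fail(3)=0 chase 'b': 0 ⇒ 1;  out={5}∪out(1)={5}
  fail(5) 'aeb': from fail(4)=15 chase 'b': 15→0 ⇒ 1;  out=∅∪out(1)=∅
  fail(8) 'bda': from fail(2)=0 chase 'a': 0 ⇒ 3;  out=∅∪out(3)=∅
  fail(12) 'ced': from fail(11)=15 chase 'd': 15→0 ⇒ 0;  out=∅∪out(0)=∅
  fail(6) 'aebc': from fail(5)=1 chase 'c': 1→0 ⇒ 10;  out=∅∪out(10)=∅
  fail(9) 'bdab': from fail(8)=3 chase 'b': 3 ⇒ 16;  out={2}∪out(16)={2,5}
  fail(13) 'cedc': from fail(12)=0 chase 'c': 0 ⇒ 10;  out=∅∪out(10)=∅
  fail(7) 'aebcd': from fail(6)=10 chase 'd': 10→0 ⇒ 0;  out={1}∪out(0)={1}
  fail(14) 'cedce': from fail(13)=10 chase 'e': 10 ⇒ 11;  out={3}∪out(11)={3,4}

Text stream:
pos 0 'a': at 3
pos 1 'e': at 4  ** P4@[1:1]
pos 2 'b': at 5
pos 3 'c': at 6
pos 4 'd': at 7  ** P1@[0:4]
pos 5 'e': at 15 (via fail)  ** P4@[5:5]
pos 6 'b': at 1 (via fail)
pos 7 'a': at 3 (via fail)
pos 8 'b': at 16  ** P5@[7:8]
pos 9 'a': at 3 (via fail)
pos 10 'a': at 3 (via fail)
pos 11 'b': at 16  ** P5@[10:11]
pos 12 'c': at 10 (via fail)
pos 13 'c': at 10 (via fail)
pos 14 'e': at 11  ** P4@[14:14]
pos 15 'd': at 12
pos 16 'c': at 13
pos 17 'e': at 14  ** P3@[13:17],P4@[17:17]
pos 18 'a': at 3 (via fail)
pos 19 'e': at 4  ** P4@[19:19]
pos 20 'c': at 10 (via fail)
pos 21 'b': at 1 (via fail)
pos 22 'd': at 2  ** P0@[21:22]
pos 23 'b': at 1 (via fail)
pos 24 'e': at 15 (via fail)  ** P4@[24:24]
pos 25 'a': at 3 (via fail)
pos 26 'b': at 16  ** P5@[25:26]
pos 27 'b': at 1 (via fail)
pos 28 'd': at 2  ** P0@[27:28]
pos 29 'a': at 8
pos 30 'b': at 9  ** P2@[27:30],P5@[29:30]
pos 31 'd': at 2 (via fail)  ** P0@[30:31]
pos 32 'b': at 1 (via fail)
pos 33 'a': at 3 (via fail)
pos 34 'e': at 4  ** P4@[34:34]
pos 35 'b': at 5
pos 36 'c': at 6

Matches: [[1,4],[4,1],[5,4],[8,5],[11,5],[14,4],[17,3],[17,4],[19,4],[22,0],[24,4],[26,5],[28,0],[30,2],[30,5],[31,0],[34,4]]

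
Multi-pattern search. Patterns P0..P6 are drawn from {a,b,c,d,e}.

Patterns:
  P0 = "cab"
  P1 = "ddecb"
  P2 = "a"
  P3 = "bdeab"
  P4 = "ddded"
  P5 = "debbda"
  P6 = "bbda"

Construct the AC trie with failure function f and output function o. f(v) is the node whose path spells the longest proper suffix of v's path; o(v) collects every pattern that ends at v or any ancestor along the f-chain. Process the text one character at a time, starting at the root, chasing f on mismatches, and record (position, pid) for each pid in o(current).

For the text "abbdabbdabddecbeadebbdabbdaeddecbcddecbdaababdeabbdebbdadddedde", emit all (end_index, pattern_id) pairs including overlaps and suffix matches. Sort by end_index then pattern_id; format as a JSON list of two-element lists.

Construct AC machine:
Trie nodes:
  0='ε' goto a→9 b→10 c→1 d→4
  1='c' goto a→2
  2='ca' goto b→3
  3='cab' goto ·  ←P0
  4='d' goto d→5 e→18
  5='dd' goto d→15 e→6
  6='dde' goto c→7
  7='ddec' goto b→8
  8='ddecb' goto ·  ←P1
  9='a' goto ·  ←P2
  10='b' goto b→23 d→11
  11='bd' goto e→12
  12='bde' goto a→13
  13='bdea' goto b→14
  14='bdeab' goto ·  ←P3
  15='ddd' goto e→16
  16='ddde' goto d→17
  17='ddded' goto ·  ←P4
  18='de' goto b→19
  19='deb' goto b→20
  20='debb' goto d→21
  21='debbd' goto a→22
  22='debbda' goto ·  ←P5
  23='bb' goto d→24
  24='bbd' goto a→25
  25='bbda' goto ·  ←P6

BFS fail/out derivation:
  n1('c'): parent n0 fail=0; on 'c' 0 → fail=0;  out ∅∪∅=∅
  n4('d'): parent n0 fail=0; on 'd' 0 → fail=0;  out ∅∪∅=∅
  n9('a'): parent n0 fail=0; on 'a' 0 → fail=0;  out {2}∪∅={2}
  n10('b'): parent n0 fail=0; on 'b' 0 → fail=0;  out ∅∪∅=∅
  n2('ca'): parent n1 fail=0; on 'a' 0 → fail=9;  out ∅∪{2}={2}
  n5('dd'): parent n4 fail=0; on 'd' 0 → fail=4;  out ∅∪∅=∅
  n11('bd'): parent n10 fail=0; on 'd' 0 → fail=4;  out ∅∪∅=∅
  n18('de'): parent n4 fail=0; on 'e' 0 → fail=0;  out ∅∪∅=∅
  n23('bb'): parent n10 fail=0; on 'b' 0 → fail=10;  out ∅∪∅=∅
  n3('cab'): parent n2 fail=9; on 'b' 9→0 → fail=10;  out {0}∪∅={0}
  n6('dde'): parent n5 fail=4; on 'e' 4 → fail=18;  out ∅∪∅=∅
  n12('bde'): parent n11 fail=4; on 'e' 4 → fail=18;  out ∅∪∅=∅
  n15('ddd'): parent n5 fail=4; on 'd' 4 → fail=5;  out ∅∪∅=∅
  n19('deb'): parent n18 fail=0; on 'b' 0 → fail=10;  out ∅∪∅=∅
  n24('bbd'): parent n23 fail=10; on 'd' 10 → fail=11;  out ∅∪∅=∅
  n7('ddec'): parent n6 fail=18; on 'c' 18→0 → fail=1;  out ∅∪∅=∅
  n13('bdea'): parent n12 fail=18; on 'a' 18→0 → fail=9;  out ∅∪{2}={2}
  n16('ddde'): parent n15 fail=5; on 'e' 5 → fail=6;  out ∅∪∅=∅
  n20('debb'): parent n19 fail=10; on 'b' 10 → fail=23;  out ∅∪∅=∅
  n25('bbda'): parent n24 fail=11; on 'a' 11→4→0 → fail=9;  out {6}∪{2}={2,6}
  n8('ddecb'): parent n7 fail=1; on 'b' 1→0 → fail=10;  out {1}∪∅={1}
  n14('bdeab'): parent n13 fail=9; on 'b' 9→0 → fail=10;  out {3}∪∅={3}
  n17('ddded'): parent n16 fail=6; on 'd' 6→18→0 → fail=4;  out {4}∪∅={4}
  n21('debbd'): parent n20 fail=23; on 'd' 23 → fail=24;  out ∅∪∅=∅
  n22('debbda'): parent n21 fail=24; on 'a' 24 → fail=25;  out {5}∪{2,6}={2,5,6}

Text stream:
[0] read 'a'  n0⇒n9  → match P2@[0:0]
[1] read 'b'  n9⇒n10 (fail-walked)
[2] read 'b'  n10⇒n23
[3] read 'd'  n23⇒n24
[4] read 'a'  n24⇒n25  → match P2@[4:4],P6@[1:4]
[5] read 'b'  n25⇒n10 (fail-walked)
[6] read 'b'  n10⇒n23
[7] read 'd'  n23⇒n24
[8] read 'a'  n24⇒n25  → match P2@[8:8],P6@[5:8]
[9] read 'b'  n25⇒n10 (fail-walked)
[10] read 'd'  n10⇒n11
[11] read 'd'  n11⇒n5 (fail-walked)
[12] read 'e'  n5⇒n6
[13] read 'c'  n6⇒n7
[14] read 'b'  n7⇒n8  → match P1@[10:14]
[15] read 'e'  n8⇒n0 (fail-walked)
[16] read 'a'  n0⇒n9  → match P2@[16:16]
[17] read 'd'  n9⇒n4 (fail-walked)
[18] read 'e'  n4⇒n18
[19] read 'b'  n18⇒n19
[20] read 'b'  n19⇒n20
[21] read 'd'  n20⇒n21
[22] read 'a'  n21⇒n22  → match P2@[22:22],P5@[17:22],P6@[19:22]
[23] read 'b'  n22⇒n10 (fail-walked)
[24] read 'b'  n10⇒n23
[25] read 'd'  n23⇒n24
[26] read 'a'  n24⇒n25  → match P2@[26:26],P6@[23:26]
[27] read 'e'  n25⇒n0 (fail-walked)
[28] read 'd'  n0⇒n4
[29] read 'd'  n4⇒n5
[30] read 'e'  n5⇒n6
[31] read 'c'  n6⇒n7
[32] read 'b'  n7⇒n8  → match P1@[28:32]
[33] read 'c'  n8⇒n1 (fail-walked)
[34] read 'd'  n1⇒n4 (fail-walked)
[35] read 'd'  n4⇒n5
[36] read 'e'  n5⇒n6
[37] read 'c'  n6⇒n7
[38] read 'b'  n7⇒n8  → match P1@[34:38]
[39] read 'd'  n8⇒n11 (fail-walked)
[40] read 'a'  n11⇒n9 (fail-walked)  → match P2@[40:40]
[41] read 'a'  n9⇒n9 (fail-walked)  → match P2@[41:41]
[42] read 'b'  n9⇒n10 (fail-walked)
[43] read 'a'  n10⇒n9 (fail-walked)  → match P2@[43:43]
[44] read 'b'  n9⇒n10 (fail-walked)
[45] read 'd'  n10⇒n11
[46] read 'e'  n11⇒n12
[47] read 'a'  n12⇒n13  → match P2@[47:47]
[48] read 'b'  n13⇒n14  → match P3@[44:48]
[49] read 'b'  n14⇒n23 (fail-walked)
[50] read 'd'  n23⇒n24
[51] read 'e'  n24⇒n12 (fail-walked)
[52] read 'b'  n12⇒n19 (fail-walked)
[53] read 'b'  n19⇒n20
[54] read 'd'  n20⇒n21
[55] read 'a'  n21⇒n22  → match P2@[55:55],P5@[50:55],P6@[52:55]
[56] read 'd'  n22⇒n4 (fail-walked)
[57] read 'd'  n4⇒n5
[58] read 'd'  n5⇒n15
[59] read 'e'  n15⇒n16
[60] read 'd'  n16⇒n17  → match P4@[56:60]
[61] read 'd'  n17⇒n5 (fail-walked)
[62] read 'e'  n5⇒n6

Result: [[0,2],[4,2],[4,6],[8,2],[8,6],[14,1],[16,2],[22,2],[22,5],[22,6],[26,2],[26,6],[32,1],[38,1],[40,2],[41,2],[43,2],[47,2],[48,3],[55,2],[55,5],[55,6],[60,4]]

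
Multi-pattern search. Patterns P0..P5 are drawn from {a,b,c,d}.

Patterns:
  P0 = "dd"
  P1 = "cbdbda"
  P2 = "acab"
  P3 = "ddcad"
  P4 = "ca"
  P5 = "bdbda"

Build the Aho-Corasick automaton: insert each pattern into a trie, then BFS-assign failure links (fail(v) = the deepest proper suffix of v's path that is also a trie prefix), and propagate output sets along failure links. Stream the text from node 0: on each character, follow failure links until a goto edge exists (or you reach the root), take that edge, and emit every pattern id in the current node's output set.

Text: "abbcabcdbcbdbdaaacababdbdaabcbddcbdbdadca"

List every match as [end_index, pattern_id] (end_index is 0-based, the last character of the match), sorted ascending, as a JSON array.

Build:
Trie (insert patterns):
  n0 'ε': a→9 b→17 c→3 d→1
  n1 'd': d→2
  n2 'dd': c→13  [P0 ends]
  n3 'c': a→16 b→4
  n4 'cb': d→5
  n5 'cbd': b→6
  n6 'cbdb': d→7
  n7 'cbdbd': a→8
  n8 'cbdbda': ·  [P1 ends]
  n9 'a': c→10
  n10 'ac': a→11
  n11 'aca': b→12
  n12 'acab': ·  [P2 ends]
  n13 'ddc': a→14
  n14 'ddca': d→15
  n15 'ddcad': ·  [P3 ends]
  n16 'ca': ·  [P4 ends]
  n17 'b': d→18
  n18 'bd': b→19
  n19 'bdb': d→20
  n20 'bdbd': a→21
  n21 'bdbda': ·  [P5 ends]

BFS fail/out derivation:
  fail(1) 'd': from fail(0)=0 chase 'd': 0 ⇒ 0;  out=∅∪out(0)=∅
  fail(3) 'c': from fail(0)=0 chase 'c': 0 ⇒ 0;  out=∅∪out(0)=∅
  fail(9) 'a': from fail(0)=0 chase 'a': 0 ⇒ 0;  out=∅∪out(0)=∅
  fail(17) 'b': from fail(0)=0 chase 'b': 0 ⇒ 0;  out=∅∪out(0)=∅
  fail(2) 'dd': from fail(1)=0 chase 'd': 0 ⇒ 1;  out={0}∪out(1)={0}
  fail(4) 'cb': from fail(3)=0 chase 'b': 0 ⇒ 17;  out=∅∪out(17)=∅
  fail(10) 'ac': from fail(9)=0 chase 'c': 0 ⇒ 3;  out=∅∪out(3)=∅
  fail(16) 'ca': from fail(3)=0 chase 'a': 0 ⇒ 9;  out={4}∪out(9)={4}
  fail(18) 'bd': from fail(17)=0 chase 'd': 0 ⇒ 1;  out=∅∪out(1)=∅
  fail(5) 'cbd': from fail(4)=17 chase 'd': 17 ⇒ 18;  out=∅∪out(18)=∅
  fail(11) 'aca': from fail(10)=3 chase 'a': 3 ⇒ 16;  out=∅∪out(16)={4}
  fail(13) 'ddc': from fail(2)=1 chase 'c': 1→0 ⇒ 3;  out=∅∪out(3)=∅
  fail(19) 'bdb': from fail(18)=1 chase 'b': 1→0 ⇒ 17;  out=∅∪out(17)=∅
  fail(6) 'cbdb': from fail(5)=18 chase 'b': 18 ⇒ 19;  out=∅∪out(19)=∅
  fail(12) 'acab': from fail(11)=16 chase 'b': 16→9→0 ⇒ 17;  out={2}∪out(17)={2}
  fail(14) 'ddca': from fail(13)=3 chase 'a': 3 ⇒ 16;  out=∅∪out(16)={4}
  fail(20) 'bdbd': from fail(19)=17 chase 'd': 17 ⇒ 18;  out=∅∪out(18)=∅
  fail(7) 'cbdbd': from fail(6)=19 chase 'd': 19 ⇒ 20;  out=∅∪out(20)=∅
  fail(15) 'ddcad': from fail(14)=16 chase 'd': 16→9→0 ⇒ 1;  out={3}∪out(1)={3}
  fail(21) 'bdbda': from fail(20)=18 chase 'a': 18→1→0 ⇒ 9;  out={5}∪out(9)={5}
  fail(8) 'cbdbda': from fail(7)=20 chase 'a': 20 ⇒ 21;  out={1}∪out(21)={1,5}

Scan:
[0] read 'a'  n0⇒n9
[1] read 'b'  n9⇒n17 (fail-walked)
[2] read 'b'  n17⇒n17 (fail-walked)
[3] read 'c'  n17⇒n3 (fail-walked)
[4] read 'a'  n3⇒n16  emit P4@[3:4]
[5] read 'b'  n16⇒n17 (fail-walked)
[6] read 'c'  n17⇒n3 (fail-walked)
[7] read 'd'  n3⇒n1 (fail-walked)
[8] read 'b'  n1⇒n17 (fail-walked)
[9] read 'c'  n17⇒n3 (fail-walked)
[10] read 'b'  n3⇒n4
[11] read 'd'  n4⇒n5
[12] read 'b'  n5⇒n6
[13] read 'd'  n6⇒n7
[14] read 'a'  n7⇒n8  emit P1@[9:14],P5@[10:14]
[15] read 'a'  n8⇒n9 (fail-walked)
[16] read 'a'  n9⇒n9 (fail-walked)
[17] read 'c'  n9⇒n10
[18] read 'a'  n10⇒n11  emit P4@[17:18]
[19] read 'b'  n11⇒n12  emit P2@[16:19]
[20] read 'a'  n12⇒n9 (fail-walked)
[21] read 'b'  n9⇒n17 (fail-walked)
[22] read 'd'  n17⇒n18
[23] read 'b'  n18⇒n19
[24] read 'd'  n19⇒n20
[25] read 'a'  n20⇒n21  emit P5@[21:25]
[26] read 'a'  n21⇒n9 (fail-walked)
[27] read 'b'  n9⇒n17 (fail-walked)
[28] read 'c'  n17⇒n3 (fail-walked)
[29] read 'b'  n3⇒n4
[30] read 'd'  n4⇒n5
[31] read 'd'  n5⇒n2 (fail-walked)  emit P0@[30:31]
[32] read 'c'  n2⇒n13
[33] read 'b'  n13⇒n4 (fail-walked)
[34] read 'd'  n4⇒n5
[35] read 'b'  n5⇒n6
[36] read 'd'  n6⇒n7
[37] read 'a'  n7⇒n8  emit P1@[32:37],P5@[33:37]
[38] read 'd'  n8⇒n1 (fail-walked)
[39] read 'c'  n1⇒n3 (fail-walked)
[40] read 'a'  n3⇒n16  emit P4@[39:40]

All matches (sorted): [[4,4],[14,1],[14,5],[18,4],[19,2],[25,5],[31,0],[37,1],[37,5],[40,4]]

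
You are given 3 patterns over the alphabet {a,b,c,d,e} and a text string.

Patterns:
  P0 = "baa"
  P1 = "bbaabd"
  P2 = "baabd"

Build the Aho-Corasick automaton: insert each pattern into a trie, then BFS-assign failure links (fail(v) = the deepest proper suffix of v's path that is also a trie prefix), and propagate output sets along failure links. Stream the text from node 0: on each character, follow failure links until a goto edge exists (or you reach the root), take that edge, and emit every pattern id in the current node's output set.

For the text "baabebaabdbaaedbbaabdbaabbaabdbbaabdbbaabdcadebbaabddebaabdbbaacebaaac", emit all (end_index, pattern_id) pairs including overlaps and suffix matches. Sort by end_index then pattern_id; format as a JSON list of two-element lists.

Construct AC machine:
Trie (insert patterns):
  n0 'ε': b→1
  n1 'b': a→2 b→4
  n2 'ba': a→3
  n3 'baa': b→9  ←P0
  n4 'bb': a→5
  n5 'bba': a→6
  n6 'bbaa': b→7
  n7 'bbaab': d→8
  n8 'bbaabd': ·  ←P1
  n9 'baab': d→10
  n10 'baabd': ·  ←P2

BFS fail/out derivation:
  fail(1) 'b': from fail(0)=0 chase 'b': 0 ⇒ 0;  out=∅∪out(0)=∅
  fail(2) 'ba': from fail(1)=0 chase 'a': 0 ⇒ 0;  out=∅∪out(0)=∅
  fail(4) 'bb': from fail(1)=0 chase 'b': 0 ⇒ 1;  out=∅∪out(1)=∅
  fail(3) 'baa': from fail(2)=0 chase 'a': 0 ⇒ 0;  out={0}∪out(0)={0}
  fail(5) 'bba': from fail(4)=1 chase 'a': 1 ⇒ 2;  out=∅∪out(2)=∅
  fail(6) 'bbaa': from fail(5)=2 chase 'a': 2 ⇒ 3;  out=∅∪out(3)={0}
  fail(9) 'baab': from fail(3)=0 chase 'b': 0 ⇒ 1;  out=∅∪out(1)=∅
  fail(7) 'bbaab': from fail(6)=3 chase 'b': 3 ⇒ 9;  out=∅∪out(9)=∅
  fail(10) 'baabd': from fail(9)=1 chase 'd': 1→0 ⇒ 0;  out={2}∪out(0)={2}
  fail(8) 'bbaabd': from fail(7)=9 chase 'd': 9 ⇒ 10;  out={1}∪out(10)={1,2}

Text stream:
pos 0 'b': at 1
pos 1 'a': at 2
pos 2 'a': at 3  → match P0@[0:2]
pos 3 'b': at 9
pos 4 'e': at 0 (fail-walked)
pos 5 'b': at 1
pos 6 'a': at 2
pos 7 'a': at 3  → match P0@[5:7]
pos 8 'b': at 9
pos 9 'd': at 10  → match P2@[5:9]
pos 10 'b': at 1 (fail-walked)
pos 11 'a': at 2
pos 12 'a': at 3  → match P0@[10:12]
pos 13 'e': at 0 (fail-walked)
pos 14 'd': at 0
pos 15 'b': at 1
pos 16 'b': at 4
pos 17 'a': at 5
pos 18 'a': at 6  → match P0@[16:18]
pos 19 'b': at 7
pos 20 'd': at 8  → match P1@[15:20],P2@[16:20]
pos 21 'b': at 1 (fail-walked)
pos 22 'a': at 2
pos 23 'a': at 3  → match P0@[21:23]
pos 24 'b': at 9
pos 25 'b': at 4 (fail-walked)
pos 26 'a': at 5
pos 27 'a': at 6  → match P0@[25:27]
pos 28 'b': at 7
pos 29 'd': at 8  → match P1@[24:29],P2@[25:29]
pos 30 'b': at 1 (fail-walked)
pos 31 'b': at 4
pos 32 'a': at 5
pos 33 'a': at 6  → match P0@[31:33]
pos 34 'b': at 7
pos 35 'd': at 8  → match P1@[30:35],P2@[31:35]
pos 36 'b': at 1 (fail-walked)
pos 37 'b': at 4
pos 38 'a': at 5
pos 39 'a': at 6  → match P0@[37:39]
pos 40 'b': at 7
pos 41 'd': at 8  → match P1@[36:41],P2@[37:41]
pos 42 'c': at 0 (fail-walked)
pos 43 'a': at 0
pos 44 'd': at 0
pos 45 'e': at 0
pos 46 'b': at 1
pos 47 'b': at 4
pos 48 'a': at 5
pos 49 'a': at 6  → match P0@[47:49]
pos 50 'b': at 7
pos 51 'd': at 8  → match P1@[46:51],P2@[47:51]
pos 52 'd': at 0 (fail-walked)
pos 53 'e': at 0
pos 54 'b': at 1
pos 55 'a': at 2
pos 56 'a': at 3  → match P0@[54:56]
pos 57 'b': at 9
pos 58 'd': at 10  → match P2@[54:58]
pos 59 'b': at 1 (fail-walked)
pos 60 'b': at 4
pos 61 'a': at 5
pos 62 'a': at 6  → match P0@[60:62]
pos 63 'c': at 0 (fail-walked)
pos 64 'e': at 0
pos 65 'b': at 1
pos 66 'a': at 2
pos 67 'a': at 3  → match P0@[65:67]
pos 68 'a': at 0 (fail-walked)
pos 69 'c': at 0

Result: [[2,0],[7,0],[9,2],[12,0],[18,0],[20,1],[20,2],[23,0],[27,0],[29,1],[29,2],[33,0],[35,1],[35,2],[39,0],[41,1],[41,2],[49,0],[51,1],[51,2],[56,0],[58,2],[62,0],[67,0]]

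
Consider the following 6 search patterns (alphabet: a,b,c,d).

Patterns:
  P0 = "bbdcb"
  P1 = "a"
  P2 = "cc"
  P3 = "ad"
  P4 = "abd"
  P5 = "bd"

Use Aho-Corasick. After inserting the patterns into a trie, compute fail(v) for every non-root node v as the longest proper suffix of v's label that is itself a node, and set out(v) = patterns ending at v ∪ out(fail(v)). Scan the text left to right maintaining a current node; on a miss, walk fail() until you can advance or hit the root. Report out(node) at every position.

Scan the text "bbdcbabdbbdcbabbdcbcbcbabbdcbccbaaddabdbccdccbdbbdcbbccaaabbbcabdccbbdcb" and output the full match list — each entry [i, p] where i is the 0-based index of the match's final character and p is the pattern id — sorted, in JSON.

Construct AC machine:
Trie nodes:
  n0 'ε': a→6 b→1 c→7
  n1 'b': b→2 d→12
  n2 'bb': d→3
  n3 'bbd': c→4
  n4 'bbdc': b→5
  n5 'bbdcb': ·  [P0 ends]
  n6 'a': b→10 d→9  [P1 ends]
  n7 'c': c→8
  n8 'cc': ·  [P2 ends]
  n9 'ad': ·  [P3 ends]
  n10 'ab': d→11
  n11 'abd': ·  [P4 ends]
  n12 'bd': ·  [P5 ends]

BFS fail/out derivation:
  n1('b'): parent n0 fail=0; on 'b' 0 → fail=0;  out ∅∪∅=∅
  n6('a'): parent n0 fail=0; on 'a' 0 → fail=0;  out {1}∪∅={1}
  n7('c'): parent n0 fail=0; on 'c' 0 → fail=0;  out ∅∪∅=∅
  n2('bb'): parent n1 fail=0; on 'b' 0 → fail=1;  out ∅∪∅=∅
  n8('cc'): parent n7 fail=0; on 'c' 0 → fail=7;  out {2}∪∅={2}
  n9('ad'): parent n6 fail=0; on 'd' 0 → fail=0;  out {3}∪∅={3}
  n10('ab'): parent n6 fail=0; on 'b' 0 → fail=1;  out ∅∪∅=∅
  n12('bd'): parent n1 fail=0; on 'd' 0 → fail=0;  out {5}∪∅={5}
  n3('bbd'): parent n2 fail=1; on 'd' 1 → fail=12;  out ∅∪{5}={5}
  n11('abd'): parent n10 fail=1; on 'd' 1 → fail=12;  out {4}∪{5}={4,5}
  n4('bbdc'): parent n3 fail=12; on 'c' 12→0 → fail=7;  out ∅∪∅=∅
  n5('bbdcb'): parent n4 fail=7; on 'b' 7→0 → fail=1;  out {0}∪∅={0}

Text stream:
i=0 'b': node 0→1
i=1 'b': node 1→2
i=2 'd': node 2→3  → match P5@[1:2]
i=3 'c': node 3→4
i=4 'b': node 4→5  → match P0@[0:4]
i=5 'a': node 5→6 (via fail)  → match P1@[5:5]
i=6 'b': node 6→10
i=7 'd': node 10→11  → match P4@[5:7],P5@[6:7]
i=8 'b': node 11→1 (via fail)
i=9 'b': node 1→2
i=10 'd': node 2→3  → match P5@[9:10]
i=11 'c': node 3→4
i=12 'b': node 4→5  → match P0@[8:12]
i=13 'a': node 5→6 (via fail)  → match P1@[13:13]
i=14 'b': node 6→10
i=15 'b': node 10→2 (via fail)
i=16 'd': node 2→3  → match P5@[15:16]
i=17 'c': node 3→4
i=18 'b': node 4→5  → match P0@[14:18]
i=19 'c': node 5→7 (via fail)
i=20 'b': node 7→1 (via fail)
i=21 'c': node 1→7 (via fail)
i=22 'b': node 7→1 (via fail)
i=23 'a': node 1→6 (via fail)  → match P1@[23:23]
i=24 'b': node 6→10
i=25 'b': node 10→2 (via fail)
i=26 'd': node 2→3  → match P5@[25:26]
i=27 'c': node 3→4
i=28 'b': node 4→5  → match P0@[24:28]
i=29 'c': node 5→7 (via fail)
i=30 'c': node 7→8  → match P2@[29:30]
i=31 'b': node 8→1 (via fail)
i=32 'a': node 1→6 (via fail)  → match P1@[32:32]
i=33 'a': node 6→6 (via fail)  → match P1@[33:33]
i=34 'd': node 6→9  → match P3@[33:34]
i=35 'd': node 9→0 (via fail)
i=36 'a': node 0→6  → match P1@[36:36]
i=37 'b': node 6→10
i=38 'd': node 10→11  → match P4@[36:38],P5@[37:38]
i=39 'b': node 11→1 (via fail)
i=40 'c': node 1→7 (via fail)
i=41 'c': node 7→8  → match P2@[40:41]
i=42 'd': node 8→0 (via fail)
i=43 'c': node 0→7
i=44 'c': node 7→8  → match P2@[43:44]
i=45 'b': node 8→1 (via fail)
i=46 'd': node 1→12  → match P5@[45:46]
i=47 'b': node 12→1 (via fail)
i=48 'b': node 1→2
i=49 'd': node 2→3  → match P5@[48:49]
i=50 'c': node 3→4
i=51 'b': node 4→5  → match P0@[47:51]
i=52 'b': node 5→2 (via fail)
i=53 'c': node 2→7 (via fail)
i=54 'c': node 7→8  → match P2@[53:54]
i=55 'a': node 8→6 (via fail)  → match P1@[55:55]
i=56 'a': node 6→6 (via fail)  → match P1@[56:56]
i=57 'a': node 6→6 (via fail)  → match P1@[57:57]
i=58 'b': node 6→10
i=59 'b': node 10→2 (via fail)
i=60 'b': node 2→2 (via fail)
i=61 'c': node 2→7 (via fail)
i=62 'a': node 7→6 (via fail)  → match P1@[62:62]
i=63 'b': node 6→10
i=64 'd': node 10→11  → match P4@[62:64],P5@[63:64]
i=65 'c': node 11→7 (via fail)
i=66 'c': node 7→8  → match P2@[65:66]
i=67 'b': node 8→1 (via fail)
i=68 'b': node 1→2
i=69 'd': node 2→3  → match P5@[68:69]
i=70 'c': node 3→4
i=71 'b': node 4→5  → match P0@[67:71]

Result: [[2,5],[4,0],[5,1],[7,4],[7,5],[10,5],[12,0],[13,1],[16,5],[18,0],[23,1],[26,5],[28,0],[30,2],[32,1],[33,1],[34,3],[36,1],[38,4],[38,5],[41,2],[44,2],[46,5],[49,5],[51,0],[54,2],[55,1],[56,1],[57,1],[62,1],[64,4],[64,5],[66,2],[69,5],[71,0]]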